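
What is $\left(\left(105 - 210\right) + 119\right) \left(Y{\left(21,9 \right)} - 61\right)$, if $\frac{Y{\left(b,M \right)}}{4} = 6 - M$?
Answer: $-1022$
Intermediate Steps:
$Y{\left(b,M \right)} = 24 - 4 M$ ($Y{\left(b,M \right)} = 4 \left(6 - M\right) = 24 - 4 M$)
$\left(\left(105 - 210\right) + 119\right) \left(Y{\left(21,9 \right)} - 61\right) = \left(\left(105 - 210\right) + 119\right) \left(\left(24 - 36\right) - 61\right) = \left(\left(105 - 210\right) + 119\right) \left(-12 - 61\right) = \left(-105 + 119\right) \left(-73\right) = 14 \left(-73\right) = -1022$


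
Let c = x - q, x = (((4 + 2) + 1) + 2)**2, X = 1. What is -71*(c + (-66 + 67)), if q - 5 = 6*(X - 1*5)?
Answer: -7171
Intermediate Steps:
x = 81 (x = ((6 + 1) + 2)**2 = (7 + 2)**2 = 9**2 = 81)
q = -19 (q = 5 + 6*(1 - 1*5) = 5 + 6*(1 - 5) = 5 + 6*(-4) = 5 - 24 = -19)
c = 100 (c = 81 - 1*(-19) = 81 + 19 = 100)
-71*(c + (-66 + 67)) = -71*(100 + (-66 + 67)) = -71*(100 + 1) = -71*101 = -7171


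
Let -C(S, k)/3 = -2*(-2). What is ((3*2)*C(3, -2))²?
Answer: 5184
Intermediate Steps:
C(S, k) = -12 (C(S, k) = -(-6)*(-2) = -3*4 = -12)
((3*2)*C(3, -2))² = ((3*2)*(-12))² = (6*(-12))² = (-72)² = 5184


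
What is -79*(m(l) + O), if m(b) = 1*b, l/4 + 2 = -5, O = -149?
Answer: 13983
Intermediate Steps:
l = -28 (l = -8 + 4*(-5) = -8 - 20 = -28)
m(b) = b
-79*(m(l) + O) = -79*(-28 - 149) = -79*(-177) = 13983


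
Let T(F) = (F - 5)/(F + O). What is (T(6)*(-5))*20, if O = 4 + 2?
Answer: -25/3 ≈ -8.3333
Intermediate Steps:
O = 6
T(F) = (-5 + F)/(6 + F) (T(F) = (F - 5)/(F + 6) = (-5 + F)/(6 + F))
(T(6)*(-5))*20 = (((-5 + 6)/(6 + 6))*(-5))*20 = ((1/12)*(-5))*20 = -5/12*20 = -25/3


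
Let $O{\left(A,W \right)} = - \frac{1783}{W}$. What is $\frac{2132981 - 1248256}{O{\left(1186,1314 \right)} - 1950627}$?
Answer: $- \frac{1162528650}{2563125661} \approx -0.45356$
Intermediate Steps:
$\frac{2132981 - 1248256}{O{\left(1186,1314 \right)} - 1950627} = \frac{2132981 - 1248256}{- \frac{1783}{1314} - 1950627} = \frac{884725}{\left(-1783\right) \frac{1}{1314} - 1950627} = \frac{884725}{- \frac{1783}{1314} - 1950627} = \frac{884725}{- \frac{2563125661}{1314}} = 884725 \left(- \frac{1314}{2563125661}\right) = - \frac{1162528650}{2563125661}$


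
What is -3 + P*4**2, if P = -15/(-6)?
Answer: 37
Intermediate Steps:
P = 5/2 (P = -15*(-1/6) = 5/2 ≈ 2.5000)
-3 + P*4**2 = -3 + (5/2)*4**2 = -3 + (5/2)*16 = -3 + 40 = 37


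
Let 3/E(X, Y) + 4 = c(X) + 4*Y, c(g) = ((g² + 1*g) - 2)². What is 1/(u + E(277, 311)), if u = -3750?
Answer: -5929617256/22236064709997 ≈ -0.00026667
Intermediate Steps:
c(g) = (-2 + g + g²)² (c(g) = ((g² + g) - 2)² = ((g + g²) - 2)² = (-2 + g + g²)²)
E(X, Y) = 3/(-4 + (-2 + X + X²)² + 4*Y) (E(X, Y) = 3/(-4 + ((-2 + X + X²)² + 4*Y)) = 3/(-4 + (-2 + X + X²)² + 4*Y))
1/(u + E(277, 311)) = 1/(-3750 + 3/(-4 + (-2 + 277 + 277²)² + 4*311)) = 1/(-3750 + 3/(-4 + (-2 + 277 + 76729)² + 1244)) = 1/(-3750 + 3/(-4 + 77004² + 1244)) = 1/(-3750 + 3/(-4 + 5929616016 + 1244)) = 1/(-3750 + 3/5929617256) = 1/(-22236064709997/5929617256) = -5929617256/22236064709997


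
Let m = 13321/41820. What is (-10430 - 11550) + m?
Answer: -919190279/41820 ≈ -21980.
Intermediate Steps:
m = 13321/41820 (m = 13321*(1/41820) = 13321/41820 ≈ 0.31853)
(-10430 - 11550) + m = (-10430 - 11550) + 13321/41820 = -21980 + 13321/41820 = -919190279/41820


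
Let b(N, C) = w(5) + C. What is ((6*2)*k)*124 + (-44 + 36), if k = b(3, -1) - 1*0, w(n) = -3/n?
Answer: -11944/5 ≈ -2388.8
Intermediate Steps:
b(N, C) = -⅗ + C (b(N, C) = -3/5 + C = -3*⅕ + C = -⅗ + C)
k = -8/5 (k = (-⅗ - 1) - 1*0 = -8/5 + 0 = -8/5 ≈ -1.6000)
((6*2)*k)*124 + (-44 + 36) = ((6*2)*(-8/5))*124 + (-44 + 36) = (12*(-8/5))*124 - 8 = -96/5*124 - 8 = -11904/5 - 8 = -11944/5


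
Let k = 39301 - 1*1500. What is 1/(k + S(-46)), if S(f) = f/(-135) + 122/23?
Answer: 3105/117389633 ≈ 2.6450e-5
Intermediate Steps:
k = 37801 (k = 39301 - 1500 = 37801)
S(f) = 122/23 - f/135 (S(f) = f*(-1/135) + 122*(1/23) = -f/135 + 122/23 = 122/23 - f/135)
1/(k + S(-46)) = 1/(37801 + (122/23 - 1/135*(-46))) = 1/(37801 + (122/23 + 46/135)) = 1/(37801 + 17528/3105) = 1/(117389633/3105) = 3105/117389633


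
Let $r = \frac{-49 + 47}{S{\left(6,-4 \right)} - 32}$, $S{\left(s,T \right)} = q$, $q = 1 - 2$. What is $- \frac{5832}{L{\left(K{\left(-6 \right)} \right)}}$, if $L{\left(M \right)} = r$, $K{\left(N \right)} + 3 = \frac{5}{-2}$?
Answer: $-96228$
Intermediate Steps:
$q = -1$
$K{\left(N \right)} = - \frac{11}{2}$ ($K{\left(N \right)} = -3 + \frac{5}{-2} = -3 + 5 \left(- \frac{1}{2}\right) = -3 - \frac{5}{2} = - \frac{11}{2}$)
$S{\left(s,T \right)} = -1$
$r = \frac{2}{33}$ ($r = \frac{-49 + 47}{-1 - 32} = - \frac{2}{-33} = \left(-2\right) \left(- \frac{1}{33}\right) = \frac{2}{33} \approx 0.060606$)
$L{\left(M \right)} = \frac{2}{33}$
$- \frac{5832}{L{\left(K{\left(-6 \right)} \right)}} = - \frac{5832}{\frac{2}{33}} = \left(-5832\right) \frac{33}{2} = -96228$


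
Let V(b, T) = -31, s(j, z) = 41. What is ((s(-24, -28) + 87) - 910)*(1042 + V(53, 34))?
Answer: -790602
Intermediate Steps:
((s(-24, -28) + 87) - 910)*(1042 + V(53, 34)) = ((41 + 87) - 910)*(1042 - 31) = (128 - 910)*1011 = -782*1011 = -790602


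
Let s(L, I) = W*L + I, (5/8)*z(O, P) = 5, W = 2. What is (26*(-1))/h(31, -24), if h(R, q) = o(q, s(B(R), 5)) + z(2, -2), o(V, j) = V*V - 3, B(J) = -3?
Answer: -26/581 ≈ -0.044750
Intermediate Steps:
z(O, P) = 8 (z(O, P) = (8/5)*5 = 8)
s(L, I) = I + 2*L (s(L, I) = 2*L + I = I + 2*L)
o(V, j) = -3 + V² (o(V, j) = V² - 3 = -3 + V²)
h(R, q) = 5 + q² (h(R, q) = (-3 + q²) + 8 = 5 + q²)
(26*(-1))/h(31, -24) = (26*(-1))/(5 + (-24)²) = -26/(5 + 576) = -26/581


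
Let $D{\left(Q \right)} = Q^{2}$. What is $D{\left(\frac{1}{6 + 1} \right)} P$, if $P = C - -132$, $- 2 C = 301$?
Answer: $- \frac{37}{98} \approx -0.37755$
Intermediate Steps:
$C = - \frac{301}{2}$ ($C = \left(- \frac{1}{2}\right) 301 = - \frac{301}{2} \approx -150.5$)
$P = - \frac{37}{2}$ ($P = - \frac{301}{2} - -132 = - \frac{301}{2} + 132 = - \frac{37}{2} \approx -18.5$)
$D{\left(\frac{1}{6 + 1} \right)} P = \left(\frac{1}{6 + 1}\right)^{2} \left(- \frac{37}{2}\right) = \left(\frac{1}{7}\right)^{2} \left(- \frac{37}{2}\right) = \frac{1}{49} \left(- \frac{37}{2}\right) = - \frac{37}{98}$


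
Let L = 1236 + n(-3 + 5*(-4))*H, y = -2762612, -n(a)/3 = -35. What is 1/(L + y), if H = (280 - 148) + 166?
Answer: -1/2730086 ≈ -3.6629e-7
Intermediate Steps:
n(a) = 105 (n(a) = -3*(-35) = 105)
H = 298 (H = 132 + 166 = 298)
L = 32526 (L = 1236 + 105*298 = 1236 + 31290 = 32526)
1/(L + y) = 1/(32526 - 2762612) = 1/(-2730086) = -1/2730086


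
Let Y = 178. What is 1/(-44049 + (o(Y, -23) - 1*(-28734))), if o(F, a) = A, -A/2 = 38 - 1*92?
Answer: -1/15207 ≈ -6.5759e-5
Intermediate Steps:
A = 108 (A = -2*(38 - 1*92) = -2*(38 - 92) = -2*(-54) = 108)
o(F, a) = 108
1/(-44049 + (o(Y, -23) - 1*(-28734))) = 1/(-44049 + (108 - 1*(-28734))) = 1/(-44049 + (108 + 28734)) = 1/(-44049 + 28842) = 1/(-15207) = -1/15207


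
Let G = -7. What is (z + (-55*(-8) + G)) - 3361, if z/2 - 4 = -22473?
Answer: -47866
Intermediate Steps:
z = -44938 (z = 8 + 2*(-22473) = 8 - 44946 = -44938)
(z + (-55*(-8) + G)) - 3361 = (-44938 + (-55*(-8) - 7)) - 3361 = (-44938 + (440 - 7)) - 3361 = (-44938 + 433) - 3361 = -44505 - 3361 = -47866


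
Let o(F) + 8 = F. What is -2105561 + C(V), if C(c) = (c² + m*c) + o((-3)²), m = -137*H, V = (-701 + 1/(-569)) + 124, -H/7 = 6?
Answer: -1648816700728/323761 ≈ -5.0927e+6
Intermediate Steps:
H = -42 (H = -7*6 = -42)
V = -328314/569 (V = (-701 - 1/569) + 124 = -398870/569 + 124 = -328314/569 ≈ -577.00)
o(F) = -8 + F
m = 5754 (m = -137*(-42) = 5754)
C(c) = 1 + c² + 5754*c (C(c) = (c² + 5754*c) + (-8 + (-3)²) = (c² + 5754*c) + (-8 + 9) = (c² + 5754*c) + 1 = 1 + c² + 5754*c)
-2105561 + C(V) = -2105561 + (1 + (-328314/569)² + 5754*(-328314/569)) = -2105561 + (1 + 107790082596/323761 - 1889118756/569) = -2105561 - 967118165807/323761 = -1648816700728/323761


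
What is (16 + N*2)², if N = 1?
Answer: 324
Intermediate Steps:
(16 + N*2)² = (16 + 1*2)² = (16 + 2)² = 18² = 324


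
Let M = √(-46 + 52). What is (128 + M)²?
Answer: (128 + √6)² ≈ 17017.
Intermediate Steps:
M = √6 ≈ 2.4495
(128 + M)² = (128 + √6)²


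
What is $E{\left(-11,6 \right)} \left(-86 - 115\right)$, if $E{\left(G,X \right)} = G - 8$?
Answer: $3819$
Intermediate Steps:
$E{\left(G,X \right)} = -8 + G$
$E{\left(-11,6 \right)} \left(-86 - 115\right) = \left(-8 - 11\right) \left(-86 - 115\right) = \left(-19\right) \left(-201\right) = 3819$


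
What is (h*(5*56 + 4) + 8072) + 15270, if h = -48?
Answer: 9710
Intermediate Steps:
(h*(5*56 + 4) + 8072) + 15270 = (-48*(5*56 + 4) + 8072) + 15270 = (-48*(280 + 4) + 8072) + 15270 = (-48*284 + 8072) + 15270 = (-13632 + 8072) + 15270 = -5560 + 15270 = 9710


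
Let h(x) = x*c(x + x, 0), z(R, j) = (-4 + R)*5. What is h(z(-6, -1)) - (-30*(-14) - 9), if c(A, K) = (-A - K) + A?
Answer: -411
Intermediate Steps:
c(A, K) = -K
z(R, j) = -20 + 5*R
h(x) = 0 (h(x) = x*(-1*0) = x*0 = 0)
h(z(-6, -1)) - (-30*(-14) - 9) = 0 - (-30*(-14) - 9) = 0 - (420 - 9) = 0 - 1*411 = 0 - 411 = -411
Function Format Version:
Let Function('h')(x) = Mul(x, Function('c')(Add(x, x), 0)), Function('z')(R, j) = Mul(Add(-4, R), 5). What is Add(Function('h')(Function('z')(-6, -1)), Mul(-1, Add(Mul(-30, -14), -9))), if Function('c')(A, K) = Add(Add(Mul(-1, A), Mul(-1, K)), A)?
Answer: -411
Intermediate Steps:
Function('c')(A, K) = Mul(-1, K)
Function('z')(R, j) = Add(-20, Mul(5, R))
Function('h')(x) = 0 (Function('h')(x) = Mul(x, Mul(-1, 0)) = Mul(x, 0) = 0)
Add(Function('h')(Function('z')(-6, -1)), Mul(-1, Add(Mul(-30, -14), -9))) = Add(0, Mul(-1, Add(Mul(-30, -14), -9))) = Add(0, Mul(-1, Add(420, -9))) = Add(0, Mul(-1, 411)) = Add(0, -411) = -411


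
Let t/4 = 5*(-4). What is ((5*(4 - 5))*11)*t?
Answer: 4400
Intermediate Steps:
t = -80 (t = 4*(5*(-4)) = 4*(-20) = -80)
((5*(4 - 5))*11)*t = ((5*(4 - 5))*11)*(-80) = ((5*(-1))*11)*(-80) = -5*11*(-80) = -55*(-80) = 4400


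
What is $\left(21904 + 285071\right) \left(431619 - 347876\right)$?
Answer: $25707007425$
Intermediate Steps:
$\left(21904 + 285071\right) \left(431619 - 347876\right) = 306975 \cdot 83743 = 25707007425$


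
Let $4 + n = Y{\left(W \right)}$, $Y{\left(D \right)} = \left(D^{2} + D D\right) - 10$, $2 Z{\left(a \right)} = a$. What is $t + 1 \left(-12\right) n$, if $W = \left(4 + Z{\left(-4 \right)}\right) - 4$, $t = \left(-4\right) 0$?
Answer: $72$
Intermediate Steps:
$t = 0$
$Z{\left(a \right)} = \frac{a}{2}$
$W = -2$ ($W = \left(4 + \frac{1}{2} \left(-4\right)\right) - 4 = \left(4 - 2\right) - 4 = 2 - 4 = -2$)
$Y{\left(D \right)} = -10 + 2 D^{2}$ ($Y{\left(D \right)} = \left(D^{2} + D^{2}\right) - 10 = 2 D^{2} - 10 = -10 + 2 D^{2}$)
$n = -6$ ($n = -4 - \left(10 - 2 \left(-2\right)^{2}\right) = -4 + \left(-10 + 2 \cdot 4\right) = -4 + \left(-10 + 8\right) = -4 - 2 = -6$)
$t + 1 \left(-12\right) n = 0 + 1 \left(-12\right) \left(-6\right) = 0 - -72 = 0 + 72 = 72$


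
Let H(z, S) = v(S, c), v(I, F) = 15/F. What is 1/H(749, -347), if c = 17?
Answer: 17/15 ≈ 1.1333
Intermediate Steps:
H(z, S) = 15/17
1/H(749, -347) = 1/(15/17) = 17/15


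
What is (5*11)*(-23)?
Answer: -1265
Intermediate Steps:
(5*11)*(-23) = 55*(-23) = -1265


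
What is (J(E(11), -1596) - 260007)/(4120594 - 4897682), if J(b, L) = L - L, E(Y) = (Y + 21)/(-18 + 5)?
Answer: 260007/777088 ≈ 0.33459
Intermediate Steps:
E(Y) = -21/13 - Y/13 (E(Y) = (21 + Y)/(-13) = (21 + Y)*(-1/13) = -21/13 - Y/13)
J(b, L) = 0
(J(E(11), -1596) - 260007)/(4120594 - 4897682) = (0 - 260007)/(4120594 - 4897682) = -260007/(-777088) = -260007*(-1/777088) = 260007/777088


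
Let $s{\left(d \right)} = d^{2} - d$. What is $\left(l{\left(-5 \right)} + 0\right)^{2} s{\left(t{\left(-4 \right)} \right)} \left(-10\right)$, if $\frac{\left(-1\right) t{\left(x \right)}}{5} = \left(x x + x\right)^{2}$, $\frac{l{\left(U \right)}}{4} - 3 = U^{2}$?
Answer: $-65118412800$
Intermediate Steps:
$l{\left(U \right)} = 12 + 4 U^{2}$
$t{\left(x \right)} = - 5 \left(x + x^{2}\right)^{2}$ ($t{\left(x \right)} = - 5 \left(x x + x\right)^{2} = - 5 \left(x^{2} + x\right)^{2} = - 5 \left(x + x^{2}\right)^{2}$)
$\left(l{\left(-5 \right)} + 0\right)^{2} s{\left(t{\left(-4 \right)} \right)} \left(-10\right) = \left(\left(12 + 4 \left(-5\right)^{2}\right) + 0\right)^{2} - 5 \left(-4\right)^{2} \left(1 - 4\right)^{2} \left(-1 - 5 \left(-4\right)^{2} \left(1 - 4\right)^{2}\right) \left(-10\right) = \left(\left(12 + 4 \cdot 25\right) + 0\right)^{2} \left(-5\right) 16 \left(-3\right)^{2} \left(-1 - 80 \left(-3\right)^{2}\right) \left(-10\right) = \left(\left(12 + 100\right) + 0\right)^{2} \left(-5\right) 16 \cdot 9 \left(-1 - 80 \cdot 9\right) \left(-10\right) = \left(112 + 0\right)^{2} \left(- 720 \left(-1 - 720\right)\right) \left(-10\right) = 112^{2} \left(\left(-720\right) \left(-721\right)\right) \left(-10\right) = 12544 \cdot 519120 \left(-10\right) = 6511841280 \left(-10\right) = -65118412800$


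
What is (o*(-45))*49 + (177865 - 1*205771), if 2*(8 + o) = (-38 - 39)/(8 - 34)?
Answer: -703617/52 ≈ -13531.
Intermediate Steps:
o = -339/52 (o = -8 + ((-38 - 39)/(8 - 34))/2 = -8 + (-77/(-26))/2 = -8 + (-77*(-1/26))/2 = -8 + (1/2)*(77/26) = -8 + 77/52 = -339/52 ≈ -6.5192)
(o*(-45))*49 + (177865 - 1*205771) = -339/52*(-45)*49 + (177865 - 1*205771) = (15255/52)*49 + (177865 - 205771) = 747495/52 - 27906 = -703617/52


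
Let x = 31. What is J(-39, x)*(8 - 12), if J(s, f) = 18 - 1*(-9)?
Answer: -108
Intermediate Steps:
J(s, f) = 27 (J(s, f) = 18 + 9 = 27)
J(-39, x)*(8 - 12) = 27*(8 - 12) = 27*(-4) = -108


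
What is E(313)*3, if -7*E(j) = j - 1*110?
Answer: -87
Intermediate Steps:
E(j) = 110/7 - j/7 (E(j) = -(j - 1*110)/7 = -(j - 110)/7 = -(-110 + j)/7 = 110/7 - j/7)
E(313)*3 = (110/7 - 1/7*313)*3 = (110/7 - 313/7)*3 = -29*3 = -87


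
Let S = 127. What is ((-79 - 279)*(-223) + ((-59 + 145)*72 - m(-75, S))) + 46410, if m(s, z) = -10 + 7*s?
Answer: 132971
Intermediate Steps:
((-79 - 279)*(-223) + ((-59 + 145)*72 - m(-75, S))) + 46410 = ((-79 - 279)*(-223) + ((-59 + 145)*72 - (-10 + 7*(-75)))) + 46410 = (-358*(-223) + (86*72 - (-10 - 525))) + 46410 = (79834 + (6192 - 1*(-535))) + 46410 = (79834 + (6192 + 535)) + 46410 = (79834 + 6727) + 46410 = 86561 + 46410 = 132971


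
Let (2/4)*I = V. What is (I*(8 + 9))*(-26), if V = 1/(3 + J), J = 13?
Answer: -221/4 ≈ -55.250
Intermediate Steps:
V = 1/16 (V = 1/(3 + 13) = 1/16 ≈ 0.062500)
I = 1/8 (I = 2*(1/16) = 1/8 ≈ 0.12500)
(I*(8 + 9))*(-26) = ((8 + 9)/8)*(-26) = ((1/8)*17)*(-26) = (17/8)*(-26) = -221/4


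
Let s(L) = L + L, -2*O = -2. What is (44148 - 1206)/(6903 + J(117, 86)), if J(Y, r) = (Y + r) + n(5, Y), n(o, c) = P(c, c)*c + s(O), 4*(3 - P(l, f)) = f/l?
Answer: 171768/29719 ≈ 5.7797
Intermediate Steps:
O = 1 (O = -½*(-2) = 1)
s(L) = 2*L
P(l, f) = 3 - f/(4*l)
n(o, c) = 2 + 11*c/4 (n(o, c) = (3 - c/(4*c))*c + 2*1 = (3 - ¼)*c + 2 = 11*c/4 + 2 = 2 + 11*c/4)
J(Y, r) = 2 + r + 15*Y/4 (J(Y, r) = (Y + r) + (2 + 11*Y/4) = 2 + r + 15*Y/4)
(44148 - 1206)/(6903 + J(117, 86)) = (44148 - 1206)/(6903 + (2 + 86 + (15/4)*117)) = 42942/(6903 + (2 + 86 + 1755/4)) = 42942/(6903 + 2107/4) = 42942/(29719/4) = 42942*(4/29719) = 171768/29719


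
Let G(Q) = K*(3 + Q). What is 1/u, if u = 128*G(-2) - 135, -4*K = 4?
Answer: -1/263 ≈ -0.0038023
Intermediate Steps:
K = -1 (K = -¼*4 = -1)
G(Q) = -3 - Q (G(Q) = -(3 + Q) = -3 - Q)
u = -263 (u = 128*(-3 - 1*(-2)) - 135 = 128*(-3 + 2) - 135 = 128*(-1) - 135 = -128 - 135 = -263)
1/u = 1/(-263) = -1/263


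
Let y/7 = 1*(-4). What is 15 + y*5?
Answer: -125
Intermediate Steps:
y = -28 (y = 7*(1*(-4)) = 7*(-4) = -28)
15 + y*5 = 15 - 28*5 = 15 - 140 = -125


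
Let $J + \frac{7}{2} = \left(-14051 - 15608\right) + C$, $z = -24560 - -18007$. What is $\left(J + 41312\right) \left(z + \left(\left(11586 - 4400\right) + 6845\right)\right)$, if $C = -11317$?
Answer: $2486435$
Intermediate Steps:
$z = -6553$ ($z = -24560 + 18007 = -6553$)
$J = - \frac{81959}{2}$ ($J = - \frac{7}{2} - 40976 = - \frac{81959}{2} \approx -40980.0$)
$\left(J + 41312\right) \left(z + \left(\left(11586 - 4400\right) + 6845\right)\right) = \left(- \frac{81959}{2} + 41312\right) \left(-6553 + \left(\left(11586 - 4400\right) + 6845\right)\right) = \frac{665 \left(-6553 + \left(7186 + 6845\right)\right)}{2} = \frac{665 \left(-6553 + 14031\right)}{2} = \frac{665}{2} \cdot 7478 = 2486435$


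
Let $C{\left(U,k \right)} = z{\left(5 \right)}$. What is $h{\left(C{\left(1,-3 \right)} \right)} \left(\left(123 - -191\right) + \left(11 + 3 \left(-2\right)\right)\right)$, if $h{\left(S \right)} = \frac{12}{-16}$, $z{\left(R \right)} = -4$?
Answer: $- \frac{957}{4} \approx -239.25$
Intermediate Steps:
$C{\left(U,k \right)} = -4$
$h{\left(S \right)} = - \frac{3}{4}$ ($h{\left(S \right)} = 12 \left(- \frac{1}{16}\right) = - \frac{3}{4}$)
$h{\left(C{\left(1,-3 \right)} \right)} \left(\left(123 - -191\right) + \left(11 + 3 \left(-2\right)\right)\right) = - \frac{3 \left(\left(123 - -191\right) + \left(11 + 3 \left(-2\right)\right)\right)}{4} = - \frac{3 \left(\left(123 + 191\right) + \left(11 - 6\right)\right)}{4} = - \frac{3 \left(314 + 5\right)}{4} = \left(- \frac{3}{4}\right) 319 = - \frac{957}{4}$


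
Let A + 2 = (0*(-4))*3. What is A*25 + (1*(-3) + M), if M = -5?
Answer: -58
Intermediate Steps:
A = -2 (A = -2 + (0*(-4))*3 = -2 + 0*3 = -2 + 0 = -2)
A*25 + (1*(-3) + M) = -2*25 + (1*(-3) - 5) = -50 + (-3 - 5) = -50 - 8 = -58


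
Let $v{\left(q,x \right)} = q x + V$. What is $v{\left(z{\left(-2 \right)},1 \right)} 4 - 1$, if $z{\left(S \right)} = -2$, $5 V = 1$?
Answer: $- \frac{41}{5} \approx -8.2$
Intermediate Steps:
$V = \frac{1}{5}$ ($V = \frac{1}{5} \cdot 1 = \frac{1}{5} \approx 0.2$)
$v{\left(q,x \right)} = \frac{1}{5} + q x$ ($v{\left(q,x \right)} = q x + \frac{1}{5} = \frac{1}{5} + q x$)
$v{\left(z{\left(-2 \right)},1 \right)} 4 - 1 = \left(\frac{1}{5} - 2\right) 4 - 1 = \left(- \frac{9}{5}\right) 4 - 1 = - \frac{36}{5} - 1 = - \frac{41}{5}$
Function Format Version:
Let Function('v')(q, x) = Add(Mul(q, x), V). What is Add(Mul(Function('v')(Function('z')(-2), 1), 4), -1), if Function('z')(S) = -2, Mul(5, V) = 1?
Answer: Rational(-41, 5) ≈ -8.2000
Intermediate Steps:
V = Rational(1, 5) (V = Mul(Rational(1, 5), 1) = Rational(1, 5) ≈ 0.20000)
Function('v')(q, x) = Add(Rational(1, 5), Mul(q, x)) (Function('v')(q, x) = Add(Mul(q, x), Rational(1, 5)) = Add(Rational(1, 5), Mul(q, x)))
Add(Mul(Function('v')(Function('z')(-2), 1), 4), -1) = Add(Mul(Add(Rational(1, 5), Mul(-2, 1)), 4), -1) = Add(Mul(Add(Rational(1, 5), -2), 4), -1) = Add(Mul(Rational(-9, 5), 4), -1) = Add(Rational(-36, 5), -1) = Rational(-41, 5)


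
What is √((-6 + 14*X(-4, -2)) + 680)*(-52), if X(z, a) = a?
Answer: -52*√646 ≈ -1321.7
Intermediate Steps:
√((-6 + 14*X(-4, -2)) + 680)*(-52) = √((-6 + 14*(-2)) + 680)*(-52) = √((-6 - 28) + 680)*(-52) = √(-34 + 680)*(-52) = √646*(-52) = -52*√646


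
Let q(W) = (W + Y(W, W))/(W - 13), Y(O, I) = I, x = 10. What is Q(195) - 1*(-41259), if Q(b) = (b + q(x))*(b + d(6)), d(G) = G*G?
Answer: 84764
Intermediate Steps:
d(G) = G**2
q(W) = 2*W/(-13 + W) (q(W) = (W + W)/(W - 13) = (2*W)/(-13 + W) = 2*W/(-13 + W))
Q(b) = (36 + b)*(-20/3 + b) (Q(b) = (b + 2*10/(-13 + 10))*(b + 6**2) = (b + 2*10/(-3))*(b + 36) = (b + 2*10*(-1/3))*(36 + b) = (b - 20/3)*(36 + b) = (-20/3 + b)*(36 + b) = (36 + b)*(-20/3 + b))
Q(195) - 1*(-41259) = (-240 + 195**2 + (88/3)*195) - 1*(-41259) = (-240 + 38025 + 5720) + 41259 = 43505 + 41259 = 84764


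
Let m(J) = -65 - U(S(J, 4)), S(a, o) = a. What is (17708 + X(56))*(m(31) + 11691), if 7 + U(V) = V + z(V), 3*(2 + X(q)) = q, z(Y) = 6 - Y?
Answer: 618254098/3 ≈ 2.0608e+8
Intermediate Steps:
X(q) = -2 + q/3
U(V) = -1 (U(V) = -7 + (V + (6 - V)) = -7 + 6 = -1)
m(J) = -64 (m(J) = -65 - 1*(-1) = -65 + 1 = -64)
(17708 + X(56))*(m(31) + 11691) = (17708 + (-2 + (⅓)*56))*(-64 + 11691) = (17708 + (-2 + 56/3))*11627 = (17708 + 50/3)*11627 = (53174/3)*11627 = 618254098/3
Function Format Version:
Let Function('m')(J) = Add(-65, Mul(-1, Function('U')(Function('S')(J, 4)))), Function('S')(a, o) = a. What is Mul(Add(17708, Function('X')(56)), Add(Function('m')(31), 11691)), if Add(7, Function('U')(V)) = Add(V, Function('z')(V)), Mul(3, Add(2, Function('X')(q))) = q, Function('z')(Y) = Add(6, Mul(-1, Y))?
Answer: Rational(618254098, 3) ≈ 2.0608e+8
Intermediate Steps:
Function('X')(q) = Add(-2, Mul(Rational(1, 3), q))
Function('U')(V) = -1 (Function('U')(V) = Add(-7, Add(V, Add(6, Mul(-1, V)))) = Add(-7, 6) = -1)
Function('m')(J) = -64 (Function('m')(J) = Add(-65, Mul(-1, -1)) = Add(-65, 1) = -64)
Mul(Add(17708, Function('X')(56)), Add(Function('m')(31), 11691)) = Mul(Add(17708, Add(-2, Mul(Rational(1, 3), 56))), Add(-64, 11691)) = Mul(Add(17708, Add(-2, Rational(56, 3))), 11627) = Mul(Add(17708, Rational(50, 3)), 11627) = Mul(Rational(53174, 3), 11627) = Rational(618254098, 3)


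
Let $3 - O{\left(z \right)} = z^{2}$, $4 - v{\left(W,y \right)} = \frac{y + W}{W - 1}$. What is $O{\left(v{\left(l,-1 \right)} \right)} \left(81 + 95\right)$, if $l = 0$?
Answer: $-1056$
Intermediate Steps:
$v{\left(W,y \right)} = 4 - \frac{W + y}{-1 + W}$ ($v{\left(W,y \right)} = 4 - \frac{y + W}{W - 1} = 4 - \frac{W + y}{-1 + W}$)
$O{\left(z \right)} = 3 - z^{2}$
$O{\left(v{\left(l,-1 \right)} \right)} \left(81 + 95\right) = \left(3 - \left(\frac{-4 - -1 + 3 \cdot 0}{-1 + 0}\right)^{2}\right) \left(81 + 95\right) = \left(3 - \left(\frac{-4 + 1 + 0}{-1}\right)^{2}\right) 176 = \left(3 - \left(\left(-1\right) \left(-3\right)\right)^{2}\right) 176 = \left(3 - 3^{2}\right) 176 = \left(3 - 9\right) 176 = \left(-6\right) 176 = -1056$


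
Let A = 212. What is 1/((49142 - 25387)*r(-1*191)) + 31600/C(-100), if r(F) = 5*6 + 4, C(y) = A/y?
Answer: -638059299947/42806510 ≈ -14906.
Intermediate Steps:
C(y) = 212/y
r(F) = 34 (r(F) = 30 + 4 = 34)
1/((49142 - 25387)*r(-1*191)) + 31600/C(-100) = 1/((49142 - 25387)*34) + 31600/((212/(-100))) = (1/34)/23755 + 31600/((212*(-1/100))) = (1/23755)*(1/34) + 31600/(-53/25) = 1/807670 + 31600*(-25/53) = 1/807670 - 790000/53 = -638059299947/42806510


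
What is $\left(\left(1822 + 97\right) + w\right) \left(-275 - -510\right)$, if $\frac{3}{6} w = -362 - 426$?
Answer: $80605$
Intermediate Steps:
$w = -1576$ ($w = 2 \left(-362 - 426\right) = 2 \left(-788\right) = -1576$)
$\left(\left(1822 + 97\right) + w\right) \left(-275 - -510\right) = \left(\left(1822 + 97\right) - 1576\right) \left(-275 - -510\right) = \left(1919 - 1576\right) \left(-275 + 510\right) = 343 \cdot 235 = 80605$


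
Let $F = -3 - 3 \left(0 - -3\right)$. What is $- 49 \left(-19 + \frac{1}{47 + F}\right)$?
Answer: $\frac{4648}{5} \approx 929.6$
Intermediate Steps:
$F = -12$ ($F = -3 - 3 \left(0 + 3\right) = -3 - 9 = -12$)
$- 49 \left(-19 + \frac{1}{47 + F}\right) = - 49 \left(-19 + \frac{1}{47 - 12}\right) = - 49 \left(-19 + \frac{1}{35}\right) = \left(-49\right) \left(- \frac{664}{35}\right) = \frac{4648}{5}$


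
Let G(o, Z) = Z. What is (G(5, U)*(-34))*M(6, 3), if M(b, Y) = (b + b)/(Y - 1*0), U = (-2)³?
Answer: 1088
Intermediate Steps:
U = -8
M(b, Y) = 2*b/Y (M(b, Y) = (2*b)/(Y + 0) = (2*b)/Y = 2*b/Y)
(G(5, U)*(-34))*M(6, 3) = (-8*(-34))*(2*6/3) = 272*(2*6*(⅓)) = 272*4 = 1088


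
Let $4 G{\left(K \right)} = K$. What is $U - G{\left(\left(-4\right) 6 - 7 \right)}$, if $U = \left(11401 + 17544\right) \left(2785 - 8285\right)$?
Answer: $- \frac{636789969}{4} \approx -1.592 \cdot 10^{8}$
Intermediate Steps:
$G{\left(K \right)} = \frac{K}{4}$
$U = -159197500$ ($U = 28945 \left(-5500\right) = -159197500$)
$U - G{\left(\left(-4\right) 6 - 7 \right)} = -159197500 - \frac{\left(-4\right) 6 - 7}{4} = -159197500 - \frac{-24 - 7}{4} = -159197500 - \frac{1}{4} \left(-31\right) = -159197500 - - \frac{31}{4} = -159197500 + \frac{31}{4} = - \frac{636789969}{4}$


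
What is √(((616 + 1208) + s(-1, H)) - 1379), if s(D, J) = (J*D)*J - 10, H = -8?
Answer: √371 ≈ 19.261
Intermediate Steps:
s(D, J) = -10 + D*J² (s(D, J) = (D*J)*J - 10 = D*J² - 10 = -10 + D*J²)
√(((616 + 1208) + s(-1, H)) - 1379) = √(((616 + 1208) + (-10 - 1*(-8)²)) - 1379) = √((1824 + (-10 - 1*64)) - 1379) = √((1824 + (-10 - 64)) - 1379) = √((1824 - 74) - 1379) = √(1750 - 1379) = √371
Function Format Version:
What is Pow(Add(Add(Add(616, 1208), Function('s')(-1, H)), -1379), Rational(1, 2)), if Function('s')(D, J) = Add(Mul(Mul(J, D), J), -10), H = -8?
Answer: Pow(371, Rational(1, 2)) ≈ 19.261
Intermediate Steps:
Function('s')(D, J) = Add(-10, Mul(D, Pow(J, 2))) (Function('s')(D, J) = Add(Mul(Mul(D, J), J), -10) = Add(Mul(D, Pow(J, 2)), -10) = Add(-10, Mul(D, Pow(J, 2))))
Pow(Add(Add(Add(616, 1208), Function('s')(-1, H)), -1379), Rational(1, 2)) = Pow(Add(Add(Add(616, 1208), Add(-10, Mul(-1, Pow(-8, 2)))), -1379), Rational(1, 2)) = Pow(Add(Add(1824, Add(-10, Mul(-1, 64))), -1379), Rational(1, 2)) = Pow(Add(Add(1824, Add(-10, -64)), -1379), Rational(1, 2)) = Pow(Add(Add(1824, -74), -1379), Rational(1, 2)) = Pow(Add(1750, -1379), Rational(1, 2)) = Pow(371, Rational(1, 2))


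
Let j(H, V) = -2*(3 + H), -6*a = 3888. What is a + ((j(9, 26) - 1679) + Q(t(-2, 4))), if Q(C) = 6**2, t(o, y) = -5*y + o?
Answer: -2315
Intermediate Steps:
a = -648 (a = -1/6*3888 = -648)
t(o, y) = o - 5*y
j(H, V) = -6 - 2*H
Q(C) = 36
a + ((j(9, 26) - 1679) + Q(t(-2, 4))) = -648 + (((-6 - 2*9) - 1679) + 36) = -648 + (((-6 - 18) - 1679) + 36) = -648 + ((-24 - 1679) + 36) = -648 + (-1703 + 36) = -648 - 1667 = -2315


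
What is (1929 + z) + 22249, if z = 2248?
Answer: 26426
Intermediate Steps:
(1929 + z) + 22249 = (1929 + 2248) + 22249 = 4177 + 22249 = 26426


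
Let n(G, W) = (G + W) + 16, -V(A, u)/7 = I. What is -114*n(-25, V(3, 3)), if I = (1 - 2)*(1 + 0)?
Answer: 228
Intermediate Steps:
I = -1 (I = -1*1 = -1)
V(A, u) = 7 (V(A, u) = -7*(-1) = 7)
n(G, W) = 16 + G + W
-114*n(-25, V(3, 3)) = -114*(16 - 25 + 7) = -114*(-2) = 228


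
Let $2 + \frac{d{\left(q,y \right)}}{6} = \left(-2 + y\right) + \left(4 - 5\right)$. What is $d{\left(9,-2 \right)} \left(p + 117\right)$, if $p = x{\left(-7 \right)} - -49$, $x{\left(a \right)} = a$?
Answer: $-6678$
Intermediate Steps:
$d{\left(q,y \right)} = -30 + 6 y$ ($d{\left(q,y \right)} = -12 + 6 \left(\left(-2 + y\right) + \left(4 - 5\right)\right) = -12 + 6 \left(\left(-2 + y\right) - 1\right) = -12 + 6 \left(-3 + y\right) = -12 + \left(-18 + 6 y\right) = -30 + 6 y$)
$p = 42$ ($p = -7 - -49 = -7 + 49 = 42$)
$d{\left(9,-2 \right)} \left(p + 117\right) = \left(-30 + 6 \left(-2\right)\right) \left(42 + 117\right) = \left(-30 - 12\right) 159 = \left(-42\right) 159 = -6678$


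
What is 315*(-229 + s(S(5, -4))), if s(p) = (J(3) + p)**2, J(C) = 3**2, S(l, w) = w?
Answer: -64260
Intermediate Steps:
J(C) = 9
s(p) = (9 + p)**2
315*(-229 + s(S(5, -4))) = 315*(-229 + (9 - 4)**2) = 315*(-229 + 5**2) = 315*(-229 + 25) = 315*(-204) = -64260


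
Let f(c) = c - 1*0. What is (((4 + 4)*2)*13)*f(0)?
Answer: 0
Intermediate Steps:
f(c) = c (f(c) = c + 0 = c)
(((4 + 4)*2)*13)*f(0) = (((4 + 4)*2)*13)*0 = ((8*2)*13)*0 = (16*13)*0 = 208*0 = 0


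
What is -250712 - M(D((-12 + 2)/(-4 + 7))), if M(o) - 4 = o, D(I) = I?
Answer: -752138/3 ≈ -2.5071e+5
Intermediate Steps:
M(o) = 4 + o
-250712 - M(D((-12 + 2)/(-4 + 7))) = -250712 - (4 + (-12 + 2)/(-4 + 7)) = -250712 - (4 - 10/3) = -250712 - 1*⅔ = -250712 - ⅔ = -752138/3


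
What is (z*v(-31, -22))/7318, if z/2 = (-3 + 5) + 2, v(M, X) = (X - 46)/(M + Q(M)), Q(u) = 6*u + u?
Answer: 34/113429 ≈ 0.00029975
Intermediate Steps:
Q(u) = 7*u
v(M, X) = (-46 + X)/(8*M) (v(M, X) = (X - 46)/(M + 7*M) = (-46 + X)/((8*M)) = (-46 + X)*(1/(8*M)) = (-46 + X)/(8*M))
z = 8 (z = 2*((-3 + 5) + 2) = 2*(2 + 2) = 2*4 = 8)
(z*v(-31, -22))/7318 = (8*((⅛)*(-46 - 22)/(-31)))/7318 = (8*((⅛)*(-1/31)*(-68)))*(1/7318) = (8*(17/62))*(1/7318) = (68/31)*(1/7318) = 34/113429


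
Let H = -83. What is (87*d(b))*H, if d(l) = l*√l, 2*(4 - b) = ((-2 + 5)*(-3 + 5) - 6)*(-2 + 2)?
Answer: -57768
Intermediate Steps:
b = 4 (b = 4 - ((-2 + 5)*(-3 + 5) - 6)*(-2 + 2)/2 = 4 - (3*2 - 6)*0/2 = 4 - (6 - 6)*0/2 = 4 - 0*0 = 4 - ½*0 = 4 + 0 = 4)
d(l) = l^(3/2)
(87*d(b))*H = (87*4^(3/2))*(-83) = (87*8)*(-83) = 696*(-83) = -57768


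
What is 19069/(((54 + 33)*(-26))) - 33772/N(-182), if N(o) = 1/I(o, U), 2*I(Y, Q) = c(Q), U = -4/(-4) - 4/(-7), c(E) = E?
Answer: -420290935/15834 ≈ -26544.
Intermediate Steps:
U = 11/7 (U = -4*(-1/4) - 4*(-1/7) = 1 + 4/7 = 11/7 ≈ 1.5714)
I(Y, Q) = Q/2
N(o) = 14/11 (N(o) = 1/((1/2)*(11/7)) = 1/(11/14) = 14/11)
19069/(((54 + 33)*(-26))) - 33772/N(-182) = 19069/(((54 + 33)*(-26))) - 33772/14/11 = 19069/((87*(-26))) - 33772*11/14 = 19069/(-2262) - 185746/7 = 19069*(-1/2262) - 185746/7 = -19069/2262 - 185746/7 = -420290935/15834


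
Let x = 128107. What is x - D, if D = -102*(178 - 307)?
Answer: 114949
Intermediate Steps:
D = 13158 (D = -102*(-129) = 13158)
x - D = 128107 - 1*13158 = 128107 - 13158 = 114949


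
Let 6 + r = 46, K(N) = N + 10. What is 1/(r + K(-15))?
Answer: 1/35 ≈ 0.028571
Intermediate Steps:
K(N) = 10 + N
r = 40 (r = -6 + 46 = 40)
1/(r + K(-15)) = 1/(40 + (10 - 15)) = 1/(40 - 5) = 1/35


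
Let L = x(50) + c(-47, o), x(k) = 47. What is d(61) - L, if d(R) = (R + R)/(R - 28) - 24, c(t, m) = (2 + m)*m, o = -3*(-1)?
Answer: -2716/33 ≈ -82.303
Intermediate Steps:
o = 3
c(t, m) = m*(2 + m)
d(R) = -24 + 2*R/(-28 + R) (d(R) = (2*R)/(-28 + R) - 24 = 2*R/(-28 + R) - 24 = -24 + 2*R/(-28 + R))
L = 62 (L = 47 + 3*(2 + 3) = 47 + 3*5 = 47 + 15 = 62)
d(61) - L = 2*(336 - 11*61)/(-28 + 61) - 1*62 = 2*(336 - 671)/33 - 62 = 2*(1/33)*(-335) - 62 = -670/33 - 62 = -2716/33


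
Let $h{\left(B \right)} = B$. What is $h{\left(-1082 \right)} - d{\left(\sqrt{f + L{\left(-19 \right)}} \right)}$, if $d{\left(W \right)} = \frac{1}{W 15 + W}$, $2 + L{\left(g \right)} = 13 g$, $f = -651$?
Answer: $-1082 + \frac{i}{480} \approx -1082.0 + 0.0020833 i$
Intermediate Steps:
$L{\left(g \right)} = -2 + 13 g$
$d{\left(W \right)} = \frac{1}{16 W}$ ($d{\left(W \right)} = \frac{1}{15 W + W} = \frac{1}{16 W}$)
$h{\left(-1082 \right)} - d{\left(\sqrt{f + L{\left(-19 \right)}} \right)} = -1082 - \frac{1}{16 \sqrt{-651 + \left(-2 + 13 \left(-19\right)\right)}} = -1082 - \frac{1}{16 \sqrt{-651 - 249}} = -1082 - \frac{1}{16 \sqrt{-900}} = -1082 - \frac{1}{16 \cdot 30 i} = -1082 - \frac{\left(- \frac{1}{30}\right) i}{16} = -1082 - - \frac{i}{480} = -1082 + \frac{i}{480}$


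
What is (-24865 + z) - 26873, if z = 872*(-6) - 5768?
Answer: -62738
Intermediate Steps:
z = -11000 (z = -5232 - 5768 = -11000)
(-24865 + z) - 26873 = (-24865 - 11000) - 26873 = -35865 - 26873 = -62738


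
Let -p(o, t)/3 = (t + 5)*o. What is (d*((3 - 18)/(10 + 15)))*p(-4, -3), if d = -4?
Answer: 288/5 ≈ 57.600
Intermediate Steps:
p(o, t) = -3*o*(5 + t) (p(o, t) = -3*(t + 5)*o = -3*(5 + t)*o = -3*o*(5 + t))
(d*((3 - 18)/(10 + 15)))*p(-4, -3) = (-4*(3 - 18)/(10 + 15))*(-3*(-4)*(5 - 3)) = (-(-60)/25)*(-3*(-4)*2) = -(-60)/25*24 = -4*(-3/5)*24 = (12/5)*24 = 288/5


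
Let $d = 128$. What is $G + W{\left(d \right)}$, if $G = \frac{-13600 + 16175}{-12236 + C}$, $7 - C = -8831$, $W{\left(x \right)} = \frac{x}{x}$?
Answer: $\frac{823}{3398} \approx 0.2422$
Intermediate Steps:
$W{\left(x \right)} = 1$
$C = 8838$ ($C = 7 - -8831 = 7 + 8831 = 8838$)
$G = - \frac{2575}{3398}$ ($G = \frac{-13600 + 16175}{-12236 + 8838} = \frac{2575}{-3398} = 2575 \left(- \frac{1}{3398}\right) = - \frac{2575}{3398} \approx -0.7578$)
$G + W{\left(d \right)} = - \frac{2575}{3398} + 1 = \frac{823}{3398}$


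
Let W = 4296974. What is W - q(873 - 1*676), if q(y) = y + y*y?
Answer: 4257968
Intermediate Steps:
q(y) = y + y²
W - q(873 - 1*676) = 4296974 - (873 - 1*676)*(1 + (873 - 1*676)) = 4296974 - (873 - 676)*(1 + (873 - 676)) = 4296974 - 197*(1 + 197) = 4296974 - 197*198 = 4296974 - 1*39006 = 4296974 - 39006 = 4257968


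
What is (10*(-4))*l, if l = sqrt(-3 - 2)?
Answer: -40*I*sqrt(5) ≈ -89.443*I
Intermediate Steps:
l = I*sqrt(5) (l = sqrt(-5) = I*sqrt(5) ≈ 2.2361*I)
(10*(-4))*l = (10*(-4))*(I*sqrt(5)) = -40*I*sqrt(5)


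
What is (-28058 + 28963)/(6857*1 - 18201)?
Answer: -905/11344 ≈ -0.079778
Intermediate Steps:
(-28058 + 28963)/(6857*1 - 18201) = 905/(6857 - 18201) = 905/(-11344) = 905*(-1/11344) = -905/11344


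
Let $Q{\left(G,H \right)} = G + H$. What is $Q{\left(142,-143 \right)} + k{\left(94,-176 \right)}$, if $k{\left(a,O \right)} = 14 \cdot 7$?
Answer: $97$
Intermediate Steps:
$k{\left(a,O \right)} = 98$
$Q{\left(142,-143 \right)} + k{\left(94,-176 \right)} = \left(142 - 143\right) + 98 = -1 + 98 = 97$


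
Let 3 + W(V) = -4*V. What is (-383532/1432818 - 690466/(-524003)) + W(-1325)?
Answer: 662963478134905/125133488409 ≈ 5298.0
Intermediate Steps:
W(V) = -3 - 4*V
(-383532/1432818 - 690466/(-524003)) + W(-1325) = (-383532/1432818 - 690466/(-524003)) + (-3 - 4*(-1325)) = (-383532*1/1432818 - 690466*(-1/524003)) + (-3 + 5300) = (-63922/238803 + 690466/524003) + 5297 = 131390032432/125133488409 + 5297 = 662963478134905/125133488409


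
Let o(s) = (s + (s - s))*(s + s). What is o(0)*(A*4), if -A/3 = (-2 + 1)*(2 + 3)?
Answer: 0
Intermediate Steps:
o(s) = 2*s**2 (o(s) = (s + 0)*(2*s) = s*(2*s) = 2*s**2)
A = 15 (A = -3*(-2 + 1)*(2 + 3) = -(-3)*5 = -3*(-5) = 15)
o(0)*(A*4) = (2*0**2)*(15*4) = (2*0)*60 = 0*60 = 0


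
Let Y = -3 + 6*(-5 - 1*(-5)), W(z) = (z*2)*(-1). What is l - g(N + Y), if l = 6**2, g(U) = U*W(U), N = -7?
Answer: 236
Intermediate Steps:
W(z) = -2*z (W(z) = (2*z)*(-1) = -2*z)
Y = -3 (Y = -3 + 6*(-5 + 5) = -3 + 6*0 = -3 + 0 = -3)
g(U) = -2*U**2 (g(U) = U*(-2*U) = -2*U**2)
l = 36
l - g(N + Y) = 36 - (-2)*(-7 - 3)**2 = 36 - (-2)*(-10)**2 = 36 - (-2)*100 = 36 - 1*(-200) = 36 + 200 = 236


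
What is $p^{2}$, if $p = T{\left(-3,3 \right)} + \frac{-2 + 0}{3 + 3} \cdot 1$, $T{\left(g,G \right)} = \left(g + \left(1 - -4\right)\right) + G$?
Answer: $\frac{196}{9} \approx 21.778$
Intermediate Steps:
$T{\left(g,G \right)} = 5 + G + g$ ($T{\left(g,G \right)} = \left(g + \left(1 + 4\right)\right) + G = \left(g + 5\right) + G = \left(5 + g\right) + G = 5 + G + g$)
$p = \frac{14}{3}$ ($p = \left(5 + 3 - 3\right) + \frac{-2 + 0}{3 + 3} \cdot 1 = 5 + - \frac{2}{6} \cdot 1 = 5 + \left(-2\right) \frac{1}{6} \cdot 1 = 5 - \frac{1}{3} = \frac{14}{3} \approx 4.6667$)
$p^{2} = \left(\frac{14}{3}\right)^{2} = \frac{196}{9}$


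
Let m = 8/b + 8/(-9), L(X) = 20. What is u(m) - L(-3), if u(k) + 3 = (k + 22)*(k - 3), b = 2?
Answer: -1637/81 ≈ -20.210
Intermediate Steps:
m = 28/9 (m = 8/2 + 8/(-9) = 8*(1/2) + 8*(-1/9) = 4 - 8/9 = 28/9 ≈ 3.1111)
u(k) = -3 + (-3 + k)*(22 + k) (u(k) = -3 + (k + 22)*(k - 3) = -3 + (22 + k)*(-3 + k) = -3 + (-3 + k)*(22 + k))
u(m) - L(-3) = (-69 + (28/9)**2 + 19*(28/9)) - 1*20 = (-69 + 784/81 + 532/9) - 20 = -17/81 - 20 = -1637/81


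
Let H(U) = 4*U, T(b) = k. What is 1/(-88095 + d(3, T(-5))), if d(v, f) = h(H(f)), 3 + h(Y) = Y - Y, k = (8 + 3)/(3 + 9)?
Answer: -1/88098 ≈ -1.1351e-5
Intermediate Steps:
k = 11/12 ≈ 0.91667
T(b) = 11/12
h(Y) = -3 (h(Y) = -3 + (Y - Y) = -3 + 0 = -3)
d(v, f) = -3
1/(-88095 + d(3, T(-5))) = 1/(-88095 - 3) = 1/(-88098) = -1/88098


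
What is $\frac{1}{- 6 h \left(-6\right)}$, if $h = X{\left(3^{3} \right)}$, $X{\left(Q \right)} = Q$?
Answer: $\frac{1}{972} \approx 0.0010288$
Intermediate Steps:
$h = 27$ ($h = 3^{3} = 27$)
$\frac{1}{- 6 h \left(-6\right)} = \frac{1}{\left(-6\right) 27 \left(-6\right)} = \frac{1}{\left(-162\right) \left(-6\right)} = \frac{1}{972}$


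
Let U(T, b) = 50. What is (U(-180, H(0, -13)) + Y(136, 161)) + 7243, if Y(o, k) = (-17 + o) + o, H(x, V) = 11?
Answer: 7548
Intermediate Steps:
Y(o, k) = -17 + 2*o
(U(-180, H(0, -13)) + Y(136, 161)) + 7243 = (50 + (-17 + 2*136)) + 7243 = (50 + (-17 + 272)) + 7243 = (50 + 255) + 7243 = 305 + 7243 = 7548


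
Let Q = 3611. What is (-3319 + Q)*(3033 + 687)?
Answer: 1086240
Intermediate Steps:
(-3319 + Q)*(3033 + 687) = (-3319 + 3611)*(3033 + 687) = 292*3720 = 1086240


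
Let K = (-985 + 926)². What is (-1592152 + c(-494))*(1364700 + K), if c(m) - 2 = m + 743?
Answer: -2178008702081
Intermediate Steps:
c(m) = 745 + m (c(m) = 2 + (m + 743) = 2 + (743 + m) = 745 + m)
K = 3481 (K = (-59)² = 3481)
(-1592152 + c(-494))*(1364700 + K) = (-1592152 + (745 - 494))*(1364700 + 3481) = (-1592152 + 251)*1368181 = -1591901*1368181 = -2178008702081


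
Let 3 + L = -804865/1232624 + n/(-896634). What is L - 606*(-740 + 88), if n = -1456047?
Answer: 24260028520529059/61400699312 ≈ 3.9511e+5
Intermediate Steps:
L = -124586033885/61400699312 (L = -3 + (-804865/1232624 - 1456047/(-896634)) = -3 + (-804865*1/1232624 - 1456047*(-1/896634)) = -3 + (-804865/1232624 + 161783/99626) = -3 + 59616064051/61400699312 = -124586033885/61400699312 ≈ -2.0291)
L - 606*(-740 + 88) = -124586033885/61400699312 - 606*(-740 + 88) = -124586033885/61400699312 - 606*(-652) = -124586033885/61400699312 - 1*(-395112) = -124586033885/61400699312 + 395112 = 24260028520529059/61400699312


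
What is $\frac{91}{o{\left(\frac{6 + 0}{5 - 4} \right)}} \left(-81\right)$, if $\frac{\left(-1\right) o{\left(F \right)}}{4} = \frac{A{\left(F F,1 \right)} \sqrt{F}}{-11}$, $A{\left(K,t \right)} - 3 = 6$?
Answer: $- \frac{3003 \sqrt{6}}{8} \approx -919.48$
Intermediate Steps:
$A{\left(K,t \right)} = 9$ ($A{\left(K,t \right)} = 3 + 6 = 9$)
$o{\left(F \right)} = \frac{36 \sqrt{F}}{11}$ ($o{\left(F \right)} = - 4 \frac{9 \sqrt{F}}{-11} = - 4 \cdot 9 \sqrt{F} \left(- \frac{1}{11}\right) = - 4 \left(- \frac{9 \sqrt{F}}{11}\right) = \frac{36 \sqrt{F}}{11}$)
$\frac{91}{o{\left(\frac{6 + 0}{5 - 4} \right)}} \left(-81\right) = \frac{91}{\frac{36}{11} \sqrt{\frac{6 + 0}{5 - 4}}} \left(-81\right) = \frac{91}{\frac{36}{11} \sqrt{\frac{6}{1}}} \left(-81\right) = \frac{91}{\frac{36}{11} \sqrt{6 \cdot 1}} \left(-81\right) = \frac{91}{\frac{36}{11} \sqrt{6}} \left(-81\right) = 91 \frac{11 \sqrt{6}}{216} \left(-81\right) = \frac{1001 \sqrt{6}}{216} \left(-81\right) = - \frac{3003 \sqrt{6}}{8}$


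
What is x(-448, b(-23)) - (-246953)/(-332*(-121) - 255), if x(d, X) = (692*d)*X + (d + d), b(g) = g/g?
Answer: -12410427351/39917 ≈ -3.1091e+5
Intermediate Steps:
b(g) = 1
x(d, X) = 2*d + 692*X*d (x(d, X) = 692*X*d + 2*d = 2*d + 692*X*d)
x(-448, b(-23)) - (-246953)/(-332*(-121) - 255) = 2*(-448)*(1 + 346*1) - (-246953)/(-332*(-121) - 255) = 2*(-448)*(1 + 346) - (-246953)/(40172 - 255) = 2*(-448)*347 - (-246953)/39917 = -310912 - (-246953)/39917 = -310912 - 1*(-246953/39917) = -310912 + 246953/39917 = -12410427351/39917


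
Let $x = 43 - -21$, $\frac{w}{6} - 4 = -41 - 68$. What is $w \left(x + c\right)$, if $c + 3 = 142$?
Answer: $-127890$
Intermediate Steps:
$w = -630$ ($w = 24 + 6 \left(-41 - 68\right) = 24 + 6 \left(-109\right) = 24 - 654 = -630$)
$x = 64$ ($x = 43 + 21 = 64$)
$c = 139$ ($c = -3 + 142 = 139$)
$w \left(x + c\right) = - 630 \left(64 + 139\right) = \left(-630\right) 203 = -127890$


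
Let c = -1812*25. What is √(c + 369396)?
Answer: 16*√1266 ≈ 569.29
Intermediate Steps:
c = -45300
√(c + 369396) = √(-45300 + 369396) = √324096 = 16*√1266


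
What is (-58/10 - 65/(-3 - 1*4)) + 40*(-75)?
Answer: -104878/35 ≈ -2996.5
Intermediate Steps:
(-58/10 - 65/(-3 - 1*4)) + 40*(-75) = (-58*⅒ - 65/(-3 - 4)) - 3000 = (-29/5 - 65/(-7)) - 3000 = (-29/5 - 65*(-⅐)) - 3000 = (-29/5 + 65/7) - 3000 = 122/35 - 3000 = -104878/35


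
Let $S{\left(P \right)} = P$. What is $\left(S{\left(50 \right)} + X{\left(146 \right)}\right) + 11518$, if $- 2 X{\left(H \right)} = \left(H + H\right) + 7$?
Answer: $\frac{22837}{2} \approx 11419.0$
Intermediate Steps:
$X{\left(H \right)} = - \frac{7}{2} - H$ ($X{\left(H \right)} = - \frac{\left(H + H\right) + 7}{2} = - \frac{2 H + 7}{2} = - \frac{7 + 2 H}{2} = - \frac{7}{2} - H$)
$\left(S{\left(50 \right)} + X{\left(146 \right)}\right) + 11518 = \left(50 - \frac{299}{2}\right) + 11518 = - \frac{199}{2} + 11518 = \frac{22837}{2}$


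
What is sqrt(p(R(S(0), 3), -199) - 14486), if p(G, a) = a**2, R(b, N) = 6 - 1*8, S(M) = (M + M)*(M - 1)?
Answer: sqrt(25115) ≈ 158.48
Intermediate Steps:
S(M) = 2*M*(-1 + M) (S(M) = (2*M)*(-1 + M) = 2*M*(-1 + M))
R(b, N) = -2 (R(b, N) = 6 - 8 = -2)
sqrt(p(R(S(0), 3), -199) - 14486) = sqrt((-199)**2 - 14486) = sqrt(39601 - 14486) = sqrt(25115)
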